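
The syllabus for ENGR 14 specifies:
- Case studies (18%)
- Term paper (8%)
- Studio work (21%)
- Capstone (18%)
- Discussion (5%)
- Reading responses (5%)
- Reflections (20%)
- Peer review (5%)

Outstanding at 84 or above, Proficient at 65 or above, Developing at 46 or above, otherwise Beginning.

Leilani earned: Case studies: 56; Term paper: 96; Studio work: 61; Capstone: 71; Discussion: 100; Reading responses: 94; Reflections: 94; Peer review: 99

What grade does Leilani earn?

Proficient

Weighted total:
  Case studies 56 × 0.18 = 10.08
  Term paper 96 × 0.08 = 7.68
  Studio work 61 × 0.21 = 12.81
  Capstone 71 × 0.18 = 12.78
  Discussion 100 × 0.05 = 5
  Reading responses 94 × 0.05 = 4.7
  Reflections 94 × 0.2 = 18.8
  Peer review 99 × 0.05 = 4.95
Sum = 76.8
76.8 is ≥ 65 and < 84 → Proficient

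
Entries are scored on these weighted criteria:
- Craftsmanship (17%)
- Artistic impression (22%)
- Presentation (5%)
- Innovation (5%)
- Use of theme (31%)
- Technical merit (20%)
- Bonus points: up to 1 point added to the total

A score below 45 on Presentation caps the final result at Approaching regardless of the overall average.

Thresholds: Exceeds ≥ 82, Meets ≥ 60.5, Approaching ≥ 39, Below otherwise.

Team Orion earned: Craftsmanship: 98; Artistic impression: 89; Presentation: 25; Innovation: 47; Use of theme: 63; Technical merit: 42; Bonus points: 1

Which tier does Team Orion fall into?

Presentation score 25 < 45: minimum not met.
Weighted total:
  Craftsmanship 98 × 0.17 = 16.66
  Artistic impression 89 × 0.22 = 19.58
  Presentation 25 × 0.05 = 1.25
  Innovation 47 × 0.05 = 2.35
  Use of theme 63 × 0.31 = 19.53
  Technical merit 42 × 0.2 = 8.4
Sum = 67.77
Bonus points: 67.77 + 1 = 68.77
68.77 would be Meets; cap at Approaching applies → Approaching.

Approaching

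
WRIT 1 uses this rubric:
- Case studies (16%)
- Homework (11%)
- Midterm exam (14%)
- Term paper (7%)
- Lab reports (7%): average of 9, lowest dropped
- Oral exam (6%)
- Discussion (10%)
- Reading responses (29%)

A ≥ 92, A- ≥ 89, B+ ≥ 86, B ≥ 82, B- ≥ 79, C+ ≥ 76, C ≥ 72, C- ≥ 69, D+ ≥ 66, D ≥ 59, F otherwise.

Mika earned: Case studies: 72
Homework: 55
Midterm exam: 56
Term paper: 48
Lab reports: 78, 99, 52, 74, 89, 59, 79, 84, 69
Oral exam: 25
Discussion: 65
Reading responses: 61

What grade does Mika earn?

D

Lab reports: drop 52 → average of remaining 8 = 631/8 = 78.875
Weighted total:
  Case studies 72 × 0.16 = 11.52
  Homework 55 × 0.11 = 6.05
  Midterm exam 56 × 0.14 = 7.84
  Term paper 48 × 0.07 = 3.36
  Lab reports 78.875 × 0.07 = 5.52125
  Oral exam 25 × 0.06 = 1.5
  Discussion 65 × 0.1 = 6.5
  Reading responses 61 × 0.29 = 17.69
Sum = 59.98125
59.98125 is ≥ 59 and < 66 → D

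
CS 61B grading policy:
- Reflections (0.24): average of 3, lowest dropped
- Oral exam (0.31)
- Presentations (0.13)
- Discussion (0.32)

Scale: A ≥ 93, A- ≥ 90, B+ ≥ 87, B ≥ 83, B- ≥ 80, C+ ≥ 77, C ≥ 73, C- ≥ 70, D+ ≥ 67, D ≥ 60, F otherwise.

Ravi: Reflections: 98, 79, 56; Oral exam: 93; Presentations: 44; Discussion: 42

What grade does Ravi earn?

D+

Reflections: drop 56 → average of remaining 2 = 177/2 = 88.5
Weighted total:
  Reflections 88.5 × 0.24 = 21.24
  Oral exam 93 × 0.31 = 28.83
  Presentations 44 × 0.13 = 5.72
  Discussion 42 × 0.32 = 13.44
Sum = 69.23
69.23 is ≥ 67 and < 70 → D+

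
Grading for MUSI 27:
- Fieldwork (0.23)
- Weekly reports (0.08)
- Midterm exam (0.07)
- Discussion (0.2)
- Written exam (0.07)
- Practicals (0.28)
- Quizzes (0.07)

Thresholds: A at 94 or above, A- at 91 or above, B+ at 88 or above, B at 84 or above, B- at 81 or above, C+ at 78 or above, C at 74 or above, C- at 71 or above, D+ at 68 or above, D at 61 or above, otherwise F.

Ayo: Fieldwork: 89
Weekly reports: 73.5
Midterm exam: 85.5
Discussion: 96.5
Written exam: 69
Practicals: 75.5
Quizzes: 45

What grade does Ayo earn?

Weighted total:
  Fieldwork 89 × 0.23 = 20.47
  Weekly reports 73.5 × 0.08 = 5.88
  Midterm exam 85.5 × 0.07 = 5.985
  Discussion 96.5 × 0.2 = 19.3
  Written exam 69 × 0.07 = 4.83
  Practicals 75.5 × 0.28 = 21.14
  Quizzes 45 × 0.07 = 3.15
Sum = 80.755
80.755 is ≥ 78 and < 81 → C+

C+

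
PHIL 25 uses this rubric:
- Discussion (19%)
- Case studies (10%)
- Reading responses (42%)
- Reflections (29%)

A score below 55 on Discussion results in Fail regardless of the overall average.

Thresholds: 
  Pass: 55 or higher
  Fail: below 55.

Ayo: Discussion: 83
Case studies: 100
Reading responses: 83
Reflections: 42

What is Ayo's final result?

Pass

Discussion score 83 ≥ 55: minimum met.
Weighted total:
  Discussion 83 × 0.19 = 15.77
  Case studies 100 × 0.1 = 10
  Reading responses 83 × 0.42 = 34.86
  Reflections 42 × 0.29 = 12.18
Sum = 72.81
72.81 ≥ 55 → Pass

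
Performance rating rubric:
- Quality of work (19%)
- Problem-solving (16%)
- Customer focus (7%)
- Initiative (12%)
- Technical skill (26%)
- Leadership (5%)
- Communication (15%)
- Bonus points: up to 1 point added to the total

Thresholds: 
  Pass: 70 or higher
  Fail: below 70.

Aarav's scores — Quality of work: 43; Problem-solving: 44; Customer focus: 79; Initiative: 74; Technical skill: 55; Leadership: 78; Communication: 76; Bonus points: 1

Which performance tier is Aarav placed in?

Weighted total:
  Quality of work 43 × 0.19 = 8.17
  Problem-solving 44 × 0.16 = 7.04
  Customer focus 79 × 0.07 = 5.53
  Initiative 74 × 0.12 = 8.88
  Technical skill 55 × 0.26 = 14.3
  Leadership 78 × 0.05 = 3.9
  Communication 76 × 0.15 = 11.4
Sum = 59.22
Bonus points: 59.22 + 1 = 60.22
60.22 < 70 → Fail

Fail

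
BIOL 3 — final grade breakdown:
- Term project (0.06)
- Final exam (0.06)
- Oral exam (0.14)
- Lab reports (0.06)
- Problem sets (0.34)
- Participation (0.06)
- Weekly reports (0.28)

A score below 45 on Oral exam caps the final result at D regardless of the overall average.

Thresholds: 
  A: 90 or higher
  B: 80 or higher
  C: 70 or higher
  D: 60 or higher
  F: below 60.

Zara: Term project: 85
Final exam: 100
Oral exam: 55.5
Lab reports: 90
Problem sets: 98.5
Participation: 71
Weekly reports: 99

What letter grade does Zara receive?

B

Oral exam score 55.5 ≥ 45: minimum met.
Weighted total:
  Term project 85 × 0.06 = 5.1
  Final exam 100 × 0.06 = 6
  Oral exam 55.5 × 0.14 = 7.77
  Lab reports 90 × 0.06 = 5.4
  Problem sets 98.5 × 0.34 = 33.49
  Participation 71 × 0.06 = 4.26
  Weekly reports 99 × 0.28 = 27.72
Sum = 89.74
89.74 is ≥ 80 and < 90 → B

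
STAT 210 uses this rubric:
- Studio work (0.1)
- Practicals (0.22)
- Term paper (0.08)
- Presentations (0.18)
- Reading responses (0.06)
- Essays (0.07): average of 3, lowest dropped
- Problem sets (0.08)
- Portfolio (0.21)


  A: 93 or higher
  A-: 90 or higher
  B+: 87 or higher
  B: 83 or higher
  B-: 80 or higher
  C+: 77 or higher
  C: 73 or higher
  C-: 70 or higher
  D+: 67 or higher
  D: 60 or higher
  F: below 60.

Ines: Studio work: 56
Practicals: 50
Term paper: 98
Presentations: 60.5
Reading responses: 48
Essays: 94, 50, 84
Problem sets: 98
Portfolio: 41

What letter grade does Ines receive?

Essays: drop 50 → average of remaining 2 = 178/2 = 89
Weighted total:
  Studio work 56 × 0.1 = 5.6
  Practicals 50 × 0.22 = 11
  Term paper 98 × 0.08 = 7.84
  Presentations 60.5 × 0.18 = 10.89
  Reading responses 48 × 0.06 = 2.88
  Essays 89 × 0.07 = 6.23
  Problem sets 98 × 0.08 = 7.84
  Portfolio 41 × 0.21 = 8.61
Sum = 60.89
60.89 is ≥ 60 and < 67 → D

D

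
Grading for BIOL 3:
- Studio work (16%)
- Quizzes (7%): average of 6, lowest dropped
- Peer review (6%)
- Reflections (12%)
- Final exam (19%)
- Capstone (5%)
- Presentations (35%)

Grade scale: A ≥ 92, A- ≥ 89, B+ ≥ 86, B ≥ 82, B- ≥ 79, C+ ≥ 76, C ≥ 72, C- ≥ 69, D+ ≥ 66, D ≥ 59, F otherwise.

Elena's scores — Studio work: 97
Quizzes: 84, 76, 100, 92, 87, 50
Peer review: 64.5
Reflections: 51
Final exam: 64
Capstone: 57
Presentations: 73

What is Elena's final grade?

Quizzes: drop 50 → average of remaining 5 = 439/5 = 87.8
Weighted total:
  Studio work 97 × 0.16 = 15.52
  Quizzes 87.8 × 0.07 = 6.146
  Peer review 64.5 × 0.06 = 3.87
  Reflections 51 × 0.12 = 6.12
  Final exam 64 × 0.19 = 12.16
  Capstone 57 × 0.05 = 2.85
  Presentations 73 × 0.35 = 25.55
Sum = 72.216
72.216 is ≥ 72 and < 76 → C

C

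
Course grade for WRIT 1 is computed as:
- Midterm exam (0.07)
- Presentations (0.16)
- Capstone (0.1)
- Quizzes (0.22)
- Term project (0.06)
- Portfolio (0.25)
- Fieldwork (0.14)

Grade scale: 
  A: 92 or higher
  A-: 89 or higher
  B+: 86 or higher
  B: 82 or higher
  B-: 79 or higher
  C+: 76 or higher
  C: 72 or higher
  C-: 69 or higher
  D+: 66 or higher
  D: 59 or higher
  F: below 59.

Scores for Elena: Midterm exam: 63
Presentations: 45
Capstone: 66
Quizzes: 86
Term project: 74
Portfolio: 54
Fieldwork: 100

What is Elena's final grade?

C-

Weighted total:
  Midterm exam 63 × 0.07 = 4.41
  Presentations 45 × 0.16 = 7.2
  Capstone 66 × 0.1 = 6.6
  Quizzes 86 × 0.22 = 18.92
  Term project 74 × 0.06 = 4.44
  Portfolio 54 × 0.25 = 13.5
  Fieldwork 100 × 0.14 = 14
Sum = 69.07
69.07 is ≥ 69 and < 72 → C-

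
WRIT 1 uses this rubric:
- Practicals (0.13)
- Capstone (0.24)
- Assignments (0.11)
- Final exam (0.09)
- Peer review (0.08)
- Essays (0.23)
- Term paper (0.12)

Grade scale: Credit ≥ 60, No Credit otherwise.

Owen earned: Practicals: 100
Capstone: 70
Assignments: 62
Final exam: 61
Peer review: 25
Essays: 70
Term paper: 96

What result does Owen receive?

Weighted total:
  Practicals 100 × 0.13 = 13
  Capstone 70 × 0.24 = 16.8
  Assignments 62 × 0.11 = 6.82
  Final exam 61 × 0.09 = 5.49
  Peer review 25 × 0.08 = 2
  Essays 70 × 0.23 = 16.1
  Term paper 96 × 0.12 = 11.52
Sum = 71.73
71.73 ≥ 60 → Credit

Credit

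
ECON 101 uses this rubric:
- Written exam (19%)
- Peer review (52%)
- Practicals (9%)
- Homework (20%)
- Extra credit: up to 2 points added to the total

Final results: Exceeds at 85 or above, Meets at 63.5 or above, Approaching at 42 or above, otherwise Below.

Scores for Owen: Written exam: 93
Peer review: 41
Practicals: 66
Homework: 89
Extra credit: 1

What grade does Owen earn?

Weighted total:
  Written exam 93 × 0.19 = 17.67
  Peer review 41 × 0.52 = 21.32
  Practicals 66 × 0.09 = 5.94
  Homework 89 × 0.2 = 17.8
Sum = 62.73
Extra credit: 62.73 + 1 = 63.73
63.73 is ≥ 63.5 and < 85 → Meets

Meets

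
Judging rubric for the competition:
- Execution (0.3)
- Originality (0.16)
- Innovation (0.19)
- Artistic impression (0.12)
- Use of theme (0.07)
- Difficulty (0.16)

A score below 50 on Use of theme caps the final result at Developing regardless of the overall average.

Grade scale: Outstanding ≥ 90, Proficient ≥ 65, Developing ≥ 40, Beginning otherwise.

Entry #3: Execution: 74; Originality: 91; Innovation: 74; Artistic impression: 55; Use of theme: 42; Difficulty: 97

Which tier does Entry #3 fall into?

Use of theme score 42 < 50: minimum not met.
Weighted total:
  Execution 74 × 0.3 = 22.2
  Originality 91 × 0.16 = 14.56
  Innovation 74 × 0.19 = 14.06
  Artistic impression 55 × 0.12 = 6.6
  Use of theme 42 × 0.07 = 2.94
  Difficulty 97 × 0.16 = 15.52
Sum = 75.88
75.88 would be Proficient; cap at Developing applies → Developing.

Developing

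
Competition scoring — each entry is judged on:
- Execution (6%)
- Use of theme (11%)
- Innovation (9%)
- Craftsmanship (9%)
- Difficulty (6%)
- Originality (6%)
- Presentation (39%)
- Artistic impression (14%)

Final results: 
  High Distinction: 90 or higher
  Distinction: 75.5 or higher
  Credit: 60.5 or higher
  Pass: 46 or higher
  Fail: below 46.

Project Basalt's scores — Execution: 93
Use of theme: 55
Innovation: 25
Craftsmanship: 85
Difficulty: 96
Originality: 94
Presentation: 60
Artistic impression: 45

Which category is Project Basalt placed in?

Credit

Weighted total:
  Execution 93 × 0.06 = 5.58
  Use of theme 55 × 0.11 = 6.05
  Innovation 25 × 0.09 = 2.25
  Craftsmanship 85 × 0.09 = 7.65
  Difficulty 96 × 0.06 = 5.76
  Originality 94 × 0.06 = 5.64
  Presentation 60 × 0.39 = 23.4
  Artistic impression 45 × 0.14 = 6.3
Sum = 62.63
62.63 is ≥ 60.5 and < 75.5 → Credit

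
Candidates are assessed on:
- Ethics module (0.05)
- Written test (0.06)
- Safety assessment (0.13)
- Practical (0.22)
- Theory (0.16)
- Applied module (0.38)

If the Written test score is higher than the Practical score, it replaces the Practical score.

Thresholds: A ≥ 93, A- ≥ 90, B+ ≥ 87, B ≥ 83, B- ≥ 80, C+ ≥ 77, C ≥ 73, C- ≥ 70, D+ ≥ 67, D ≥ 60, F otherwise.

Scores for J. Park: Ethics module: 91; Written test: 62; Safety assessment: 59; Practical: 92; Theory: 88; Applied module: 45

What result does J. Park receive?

D+

Written test (62) ≤ Practical (92), so Practical stays at 92.
Weighted total:
  Ethics module 91 × 0.05 = 4.55
  Written test 62 × 0.06 = 3.72
  Safety assessment 59 × 0.13 = 7.67
  Practical 92 × 0.22 = 20.24
  Theory 88 × 0.16 = 14.08
  Applied module 45 × 0.38 = 17.1
Sum = 67.36
67.36 is ≥ 67 and < 70 → D+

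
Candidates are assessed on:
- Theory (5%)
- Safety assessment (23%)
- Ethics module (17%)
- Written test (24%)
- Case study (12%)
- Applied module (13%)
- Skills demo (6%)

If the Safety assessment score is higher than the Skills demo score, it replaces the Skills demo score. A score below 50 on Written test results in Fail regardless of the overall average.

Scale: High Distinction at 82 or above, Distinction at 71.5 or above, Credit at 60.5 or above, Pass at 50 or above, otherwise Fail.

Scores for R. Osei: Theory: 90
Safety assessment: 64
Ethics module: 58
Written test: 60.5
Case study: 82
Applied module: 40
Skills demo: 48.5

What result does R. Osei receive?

Credit

Safety assessment (64) > Skills demo (48.5), so Skills demo counts as 64.
Written test score 60.5 ≥ 50: minimum met.
Weighted total:
  Theory 90 × 0.05 = 4.5
  Safety assessment 64 × 0.23 = 14.72
  Ethics module 58 × 0.17 = 9.86
  Written test 60.5 × 0.24 = 14.52
  Case study 82 × 0.12 = 9.84
  Applied module 40 × 0.13 = 5.2
  Skills demo 64 × 0.06 = 3.84
Sum = 62.48
62.48 is ≥ 60.5 and < 71.5 → Credit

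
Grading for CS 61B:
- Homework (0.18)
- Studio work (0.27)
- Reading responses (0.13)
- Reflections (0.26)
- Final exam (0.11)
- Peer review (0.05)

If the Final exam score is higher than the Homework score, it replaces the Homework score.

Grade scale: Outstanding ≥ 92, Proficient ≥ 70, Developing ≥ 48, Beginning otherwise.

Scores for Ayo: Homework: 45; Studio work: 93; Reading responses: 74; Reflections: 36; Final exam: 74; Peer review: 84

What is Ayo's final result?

Final exam (74) > Homework (45), so Homework counts as 74.
Weighted total:
  Homework 74 × 0.18 = 13.32
  Studio work 93 × 0.27 = 25.11
  Reading responses 74 × 0.13 = 9.62
  Reflections 36 × 0.26 = 9.36
  Final exam 74 × 0.11 = 8.14
  Peer review 84 × 0.05 = 4.2
Sum = 69.75
69.75 is ≥ 48 and < 70 → Developing

Developing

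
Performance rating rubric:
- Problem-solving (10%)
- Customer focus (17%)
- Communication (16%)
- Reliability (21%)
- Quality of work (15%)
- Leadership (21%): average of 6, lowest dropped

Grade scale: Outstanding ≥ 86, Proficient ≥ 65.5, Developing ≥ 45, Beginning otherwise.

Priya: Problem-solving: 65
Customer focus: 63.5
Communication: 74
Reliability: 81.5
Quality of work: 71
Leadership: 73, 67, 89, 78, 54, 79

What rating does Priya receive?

Leadership: drop 54 → average of remaining 5 = 386/5 = 77.2
Weighted total:
  Problem-solving 65 × 0.1 = 6.5
  Customer focus 63.5 × 0.17 = 10.795
  Communication 74 × 0.16 = 11.84
  Reliability 81.5 × 0.21 = 17.115
  Quality of work 71 × 0.15 = 10.65
  Leadership 77.2 × 0.21 = 16.212
Sum = 73.112
73.112 is ≥ 65.5 and < 86 → Proficient

Proficient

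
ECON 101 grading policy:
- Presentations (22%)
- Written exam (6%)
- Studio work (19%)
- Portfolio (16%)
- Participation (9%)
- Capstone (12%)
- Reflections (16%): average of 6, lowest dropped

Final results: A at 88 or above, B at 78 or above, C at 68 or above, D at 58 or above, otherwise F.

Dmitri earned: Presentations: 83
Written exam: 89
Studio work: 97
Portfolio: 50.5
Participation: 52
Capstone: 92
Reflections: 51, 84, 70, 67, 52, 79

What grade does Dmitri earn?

C

Reflections: drop 51 → average of remaining 5 = 352/5 = 70.4
Weighted total:
  Presentations 83 × 0.22 = 18.26
  Written exam 89 × 0.06 = 5.34
  Studio work 97 × 0.19 = 18.43
  Portfolio 50.5 × 0.16 = 8.08
  Participation 52 × 0.09 = 4.68
  Capstone 92 × 0.12 = 11.04
  Reflections 70.4 × 0.16 = 11.264
Sum = 77.094
77.094 is ≥ 68 and < 78 → C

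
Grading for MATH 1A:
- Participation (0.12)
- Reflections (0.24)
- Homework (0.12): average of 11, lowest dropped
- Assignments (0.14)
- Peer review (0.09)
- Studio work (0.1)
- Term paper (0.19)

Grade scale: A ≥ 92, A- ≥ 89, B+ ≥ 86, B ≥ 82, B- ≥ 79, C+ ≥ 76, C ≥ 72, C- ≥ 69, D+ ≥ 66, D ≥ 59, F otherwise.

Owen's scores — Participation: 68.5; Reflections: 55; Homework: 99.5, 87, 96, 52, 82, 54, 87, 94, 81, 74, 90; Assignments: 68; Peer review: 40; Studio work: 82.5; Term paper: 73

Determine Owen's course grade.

D+

Homework: drop 52 → average of remaining 10 = 844.5/10 = 84.45
Weighted total:
  Participation 68.5 × 0.12 = 8.22
  Reflections 55 × 0.24 = 13.2
  Homework 84.45 × 0.12 = 10.134
  Assignments 68 × 0.14 = 9.52
  Peer review 40 × 0.09 = 3.6
  Studio work 82.5 × 0.1 = 8.25
  Term paper 73 × 0.19 = 13.87
Sum = 66.794
66.794 is ≥ 66 and < 69 → D+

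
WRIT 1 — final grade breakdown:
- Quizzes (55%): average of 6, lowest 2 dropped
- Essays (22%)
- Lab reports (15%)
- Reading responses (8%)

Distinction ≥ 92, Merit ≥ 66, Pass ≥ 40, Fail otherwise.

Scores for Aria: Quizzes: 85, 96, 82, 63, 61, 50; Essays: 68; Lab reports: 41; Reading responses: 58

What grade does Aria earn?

Quizzes: drop 50, 61 → average of remaining 4 = 326/4 = 81.5
Weighted total:
  Quizzes 81.5 × 0.55 = 44.825
  Essays 68 × 0.22 = 14.96
  Lab reports 41 × 0.15 = 6.15
  Reading responses 58 × 0.08 = 4.64
Sum = 70.575
70.575 is ≥ 66 and < 92 → Merit

Merit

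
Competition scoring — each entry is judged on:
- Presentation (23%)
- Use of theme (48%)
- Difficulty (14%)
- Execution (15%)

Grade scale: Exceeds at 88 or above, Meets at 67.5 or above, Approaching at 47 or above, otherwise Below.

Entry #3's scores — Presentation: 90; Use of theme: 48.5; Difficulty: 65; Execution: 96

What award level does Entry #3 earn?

Approaching

Weighted total:
  Presentation 90 × 0.23 = 20.7
  Use of theme 48.5 × 0.48 = 23.28
  Difficulty 65 × 0.14 = 9.1
  Execution 96 × 0.15 = 14.4
Sum = 67.48
67.48 is ≥ 47 and < 67.5 → Approaching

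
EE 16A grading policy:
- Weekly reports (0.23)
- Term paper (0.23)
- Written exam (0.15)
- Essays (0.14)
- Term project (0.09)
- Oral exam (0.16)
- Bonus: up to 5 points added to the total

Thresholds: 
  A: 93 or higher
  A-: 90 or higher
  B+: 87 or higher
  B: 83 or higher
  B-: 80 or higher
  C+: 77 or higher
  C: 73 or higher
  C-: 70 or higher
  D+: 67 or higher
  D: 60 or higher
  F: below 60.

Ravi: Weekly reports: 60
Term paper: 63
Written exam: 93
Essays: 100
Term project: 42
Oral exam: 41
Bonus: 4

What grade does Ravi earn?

C-

Weighted total:
  Weekly reports 60 × 0.23 = 13.8
  Term paper 63 × 0.23 = 14.49
  Written exam 93 × 0.15 = 13.95
  Essays 100 × 0.14 = 14
  Term project 42 × 0.09 = 3.78
  Oral exam 41 × 0.16 = 6.56
Sum = 66.58
Bonus: 66.58 + 4 = 70.58
70.58 is ≥ 70 and < 73 → C-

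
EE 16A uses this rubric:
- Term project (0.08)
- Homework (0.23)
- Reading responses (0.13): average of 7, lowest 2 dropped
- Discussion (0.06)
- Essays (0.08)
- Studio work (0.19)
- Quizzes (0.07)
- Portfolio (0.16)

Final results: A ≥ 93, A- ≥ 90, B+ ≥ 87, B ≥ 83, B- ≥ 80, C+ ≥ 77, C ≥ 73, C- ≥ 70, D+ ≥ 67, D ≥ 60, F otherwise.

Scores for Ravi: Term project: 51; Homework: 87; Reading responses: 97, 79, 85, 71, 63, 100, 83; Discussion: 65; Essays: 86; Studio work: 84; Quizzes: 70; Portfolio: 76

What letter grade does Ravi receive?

C+

Reading responses: drop 63, 71 → average of remaining 5 = 444/5 = 88.8
Weighted total:
  Term project 51 × 0.08 = 4.08
  Homework 87 × 0.23 = 20.01
  Reading responses 88.8 × 0.13 = 11.544
  Discussion 65 × 0.06 = 3.9
  Essays 86 × 0.08 = 6.88
  Studio work 84 × 0.19 = 15.96
  Quizzes 70 × 0.07 = 4.9
  Portfolio 76 × 0.16 = 12.16
Sum = 79.434
79.434 is ≥ 77 and < 80 → C+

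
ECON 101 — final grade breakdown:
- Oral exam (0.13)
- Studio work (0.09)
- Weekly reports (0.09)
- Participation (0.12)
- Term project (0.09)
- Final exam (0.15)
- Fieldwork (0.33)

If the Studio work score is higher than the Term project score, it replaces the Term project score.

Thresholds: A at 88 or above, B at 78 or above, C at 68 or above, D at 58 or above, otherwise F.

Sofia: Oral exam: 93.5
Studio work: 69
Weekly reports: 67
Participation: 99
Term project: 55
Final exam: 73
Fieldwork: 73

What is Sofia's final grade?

C

Studio work (69) > Term project (55), so Term project counts as 69.
Weighted total:
  Oral exam 93.5 × 0.13 = 12.155
  Studio work 69 × 0.09 = 6.21
  Weekly reports 67 × 0.09 = 6.03
  Participation 99 × 0.12 = 11.88
  Term project 69 × 0.09 = 6.21
  Final exam 73 × 0.15 = 10.95
  Fieldwork 73 × 0.33 = 24.09
Sum = 77.525
77.525 is ≥ 68 and < 78 → C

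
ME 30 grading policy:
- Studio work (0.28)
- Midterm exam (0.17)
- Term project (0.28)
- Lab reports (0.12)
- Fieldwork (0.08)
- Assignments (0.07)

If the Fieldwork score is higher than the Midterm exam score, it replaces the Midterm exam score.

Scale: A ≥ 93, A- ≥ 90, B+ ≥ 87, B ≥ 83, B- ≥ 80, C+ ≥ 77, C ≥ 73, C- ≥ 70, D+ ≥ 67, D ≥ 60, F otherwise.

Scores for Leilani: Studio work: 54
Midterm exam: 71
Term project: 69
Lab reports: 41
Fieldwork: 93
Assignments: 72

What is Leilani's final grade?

Fieldwork (93) > Midterm exam (71), so Midterm exam counts as 93.
Weighted total:
  Studio work 54 × 0.28 = 15.12
  Midterm exam 93 × 0.17 = 15.81
  Term project 69 × 0.28 = 19.32
  Lab reports 41 × 0.12 = 4.92
  Fieldwork 93 × 0.08 = 7.44
  Assignments 72 × 0.07 = 5.04
Sum = 67.65
67.65 is ≥ 67 and < 70 → D+

D+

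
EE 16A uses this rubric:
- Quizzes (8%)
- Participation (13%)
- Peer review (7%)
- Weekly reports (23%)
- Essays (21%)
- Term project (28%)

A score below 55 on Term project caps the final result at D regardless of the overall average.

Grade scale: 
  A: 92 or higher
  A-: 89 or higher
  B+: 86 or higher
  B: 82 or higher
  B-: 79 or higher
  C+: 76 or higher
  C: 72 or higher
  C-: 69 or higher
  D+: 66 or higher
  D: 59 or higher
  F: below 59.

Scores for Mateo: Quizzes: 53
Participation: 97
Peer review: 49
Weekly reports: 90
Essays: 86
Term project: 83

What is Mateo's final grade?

Term project score 83 ≥ 55: minimum met.
Weighted total:
  Quizzes 53 × 0.08 = 4.24
  Participation 97 × 0.13 = 12.61
  Peer review 49 × 0.07 = 3.43
  Weekly reports 90 × 0.23 = 20.7
  Essays 86 × 0.21 = 18.06
  Term project 83 × 0.28 = 23.24
Sum = 82.28
82.28 is ≥ 82 and < 86 → B

B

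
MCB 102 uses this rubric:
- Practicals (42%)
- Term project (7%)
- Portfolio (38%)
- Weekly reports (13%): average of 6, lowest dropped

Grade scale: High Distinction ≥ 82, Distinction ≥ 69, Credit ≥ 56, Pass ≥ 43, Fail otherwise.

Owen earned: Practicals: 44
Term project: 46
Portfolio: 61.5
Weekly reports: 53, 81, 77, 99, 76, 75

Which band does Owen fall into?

Pass

Weekly reports: drop 53 → average of remaining 5 = 408/5 = 81.6
Weighted total:
  Practicals 44 × 0.42 = 18.48
  Term project 46 × 0.07 = 3.22
  Portfolio 61.5 × 0.38 = 23.37
  Weekly reports 81.6 × 0.13 = 10.608
Sum = 55.678
55.678 is ≥ 43 and < 56 → Pass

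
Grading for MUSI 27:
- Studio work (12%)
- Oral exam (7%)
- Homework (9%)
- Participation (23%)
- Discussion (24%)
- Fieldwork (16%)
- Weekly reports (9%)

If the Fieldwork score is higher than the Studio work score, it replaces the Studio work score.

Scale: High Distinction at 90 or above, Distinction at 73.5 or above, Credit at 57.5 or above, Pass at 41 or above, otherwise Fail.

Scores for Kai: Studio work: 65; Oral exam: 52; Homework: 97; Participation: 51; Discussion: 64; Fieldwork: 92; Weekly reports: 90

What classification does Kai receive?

Credit

Fieldwork (92) > Studio work (65), so Studio work counts as 92.
Weighted total:
  Studio work 92 × 0.12 = 11.04
  Oral exam 52 × 0.07 = 3.64
  Homework 97 × 0.09 = 8.73
  Participation 51 × 0.23 = 11.73
  Discussion 64 × 0.24 = 15.36
  Fieldwork 92 × 0.16 = 14.72
  Weekly reports 90 × 0.09 = 8.1
Sum = 73.32
73.32 is ≥ 57.5 and < 73.5 → Credit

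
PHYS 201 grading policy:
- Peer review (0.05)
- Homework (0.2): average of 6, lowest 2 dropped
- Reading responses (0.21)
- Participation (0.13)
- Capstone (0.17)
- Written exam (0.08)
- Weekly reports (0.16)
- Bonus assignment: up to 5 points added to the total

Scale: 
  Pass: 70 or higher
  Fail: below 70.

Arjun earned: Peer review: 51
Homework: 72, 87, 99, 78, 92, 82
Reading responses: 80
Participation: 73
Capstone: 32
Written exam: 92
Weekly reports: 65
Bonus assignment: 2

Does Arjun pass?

Homework: drop 72, 78 → average of remaining 4 = 360/4 = 90
Weighted total:
  Peer review 51 × 0.05 = 2.55
  Homework 90 × 0.2 = 18
  Reading responses 80 × 0.21 = 16.8
  Participation 73 × 0.13 = 9.49
  Capstone 32 × 0.17 = 5.44
  Written exam 92 × 0.08 = 7.36
  Weekly reports 65 × 0.16 = 10.4
Sum = 70.04
Bonus assignment: 70.04 + 2 = 72.04
72.04 ≥ 70 → Pass

Pass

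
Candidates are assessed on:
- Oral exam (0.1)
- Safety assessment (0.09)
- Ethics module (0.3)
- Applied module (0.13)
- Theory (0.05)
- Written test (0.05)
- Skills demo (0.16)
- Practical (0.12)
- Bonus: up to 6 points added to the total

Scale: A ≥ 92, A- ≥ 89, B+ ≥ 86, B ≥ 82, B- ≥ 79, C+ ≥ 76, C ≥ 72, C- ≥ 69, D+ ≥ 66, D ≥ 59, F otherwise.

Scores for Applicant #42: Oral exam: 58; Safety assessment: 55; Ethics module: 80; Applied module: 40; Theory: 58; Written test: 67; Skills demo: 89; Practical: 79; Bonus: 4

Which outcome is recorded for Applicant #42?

Weighted total:
  Oral exam 58 × 0.1 = 5.8
  Safety assessment 55 × 0.09 = 4.95
  Ethics module 80 × 0.3 = 24
  Applied module 40 × 0.13 = 5.2
  Theory 58 × 0.05 = 2.9
  Written test 67 × 0.05 = 3.35
  Skills demo 89 × 0.16 = 14.24
  Practical 79 × 0.12 = 9.48
Sum = 69.92
Bonus: 69.92 + 4 = 73.92
73.92 is ≥ 72 and < 76 → C

C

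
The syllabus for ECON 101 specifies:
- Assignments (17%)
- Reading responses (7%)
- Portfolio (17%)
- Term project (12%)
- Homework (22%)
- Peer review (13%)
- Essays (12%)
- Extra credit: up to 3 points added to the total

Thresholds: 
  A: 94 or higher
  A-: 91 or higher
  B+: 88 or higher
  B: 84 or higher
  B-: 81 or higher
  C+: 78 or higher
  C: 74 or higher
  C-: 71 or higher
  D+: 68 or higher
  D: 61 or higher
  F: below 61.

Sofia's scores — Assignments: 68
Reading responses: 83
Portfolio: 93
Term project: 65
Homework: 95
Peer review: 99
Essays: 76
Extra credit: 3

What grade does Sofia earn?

Weighted total:
  Assignments 68 × 0.17 = 11.56
  Reading responses 83 × 0.07 = 5.81
  Portfolio 93 × 0.17 = 15.81
  Term project 65 × 0.12 = 7.8
  Homework 95 × 0.22 = 20.9
  Peer review 99 × 0.13 = 12.87
  Essays 76 × 0.12 = 9.12
Sum = 83.87
Extra credit: 83.87 + 3 = 86.87
86.87 is ≥ 84 and < 88 → B

B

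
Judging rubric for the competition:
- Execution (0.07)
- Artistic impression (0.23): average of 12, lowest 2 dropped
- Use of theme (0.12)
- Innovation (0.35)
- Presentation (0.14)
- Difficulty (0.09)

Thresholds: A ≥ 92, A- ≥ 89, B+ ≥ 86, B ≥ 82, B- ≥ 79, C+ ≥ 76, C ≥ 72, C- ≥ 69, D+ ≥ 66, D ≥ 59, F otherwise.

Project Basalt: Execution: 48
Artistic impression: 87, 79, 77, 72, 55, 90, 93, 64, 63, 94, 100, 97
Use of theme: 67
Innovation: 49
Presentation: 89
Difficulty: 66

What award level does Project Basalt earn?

Artistic impression: drop 55, 63 → average of remaining 10 = 853/10 = 85.3
Weighted total:
  Execution 48 × 0.07 = 3.36
  Artistic impression 85.3 × 0.23 = 19.619
  Use of theme 67 × 0.12 = 8.04
  Innovation 49 × 0.35 = 17.15
  Presentation 89 × 0.14 = 12.46
  Difficulty 66 × 0.09 = 5.94
Sum = 66.569
66.569 is ≥ 66 and < 69 → D+

D+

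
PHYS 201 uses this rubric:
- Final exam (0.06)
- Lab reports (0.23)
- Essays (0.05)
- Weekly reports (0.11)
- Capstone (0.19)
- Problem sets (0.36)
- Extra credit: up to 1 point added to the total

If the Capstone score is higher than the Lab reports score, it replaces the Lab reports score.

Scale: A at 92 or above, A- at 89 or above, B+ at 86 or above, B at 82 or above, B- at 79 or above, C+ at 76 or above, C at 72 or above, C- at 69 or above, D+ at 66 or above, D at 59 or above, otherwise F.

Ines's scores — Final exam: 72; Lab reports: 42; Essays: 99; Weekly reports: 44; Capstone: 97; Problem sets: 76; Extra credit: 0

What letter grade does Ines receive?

B

Capstone (97) > Lab reports (42), so Lab reports counts as 97.
Weighted total:
  Final exam 72 × 0.06 = 4.32
  Lab reports 97 × 0.23 = 22.31
  Essays 99 × 0.05 = 4.95
  Weekly reports 44 × 0.11 = 4.84
  Capstone 97 × 0.19 = 18.43
  Problem sets 76 × 0.36 = 27.36
Sum = 82.21
Extra credit: 82.21 + 0 = 82.21
82.21 is ≥ 82 and < 86 → B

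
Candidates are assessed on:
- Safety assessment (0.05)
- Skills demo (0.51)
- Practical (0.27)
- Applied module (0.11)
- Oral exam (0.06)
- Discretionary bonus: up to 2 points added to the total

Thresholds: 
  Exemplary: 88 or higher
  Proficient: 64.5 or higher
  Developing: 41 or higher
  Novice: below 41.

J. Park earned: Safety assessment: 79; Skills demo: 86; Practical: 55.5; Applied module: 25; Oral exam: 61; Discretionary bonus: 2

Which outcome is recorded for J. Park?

Proficient

Weighted total:
  Safety assessment 79 × 0.05 = 3.95
  Skills demo 86 × 0.51 = 43.86
  Practical 55.5 × 0.27 = 14.985
  Applied module 25 × 0.11 = 2.75
  Oral exam 61 × 0.06 = 3.66
Sum = 69.205
Discretionary bonus: 69.205 + 2 = 71.205
71.205 is ≥ 64.5 and < 88 → Proficient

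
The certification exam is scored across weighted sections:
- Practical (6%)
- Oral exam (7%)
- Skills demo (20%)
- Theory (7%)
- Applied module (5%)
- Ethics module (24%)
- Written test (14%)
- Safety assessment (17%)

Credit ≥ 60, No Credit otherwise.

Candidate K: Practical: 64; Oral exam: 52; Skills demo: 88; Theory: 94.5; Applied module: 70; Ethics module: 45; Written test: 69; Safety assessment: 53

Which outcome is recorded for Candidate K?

Credit

Weighted total:
  Practical 64 × 0.06 = 3.84
  Oral exam 52 × 0.07 = 3.64
  Skills demo 88 × 0.2 = 17.6
  Theory 94.5 × 0.07 = 6.615
  Applied module 70 × 0.05 = 3.5
  Ethics module 45 × 0.24 = 10.8
  Written test 69 × 0.14 = 9.66
  Safety assessment 53 × 0.17 = 9.01
Sum = 64.665
64.665 ≥ 60 → Credit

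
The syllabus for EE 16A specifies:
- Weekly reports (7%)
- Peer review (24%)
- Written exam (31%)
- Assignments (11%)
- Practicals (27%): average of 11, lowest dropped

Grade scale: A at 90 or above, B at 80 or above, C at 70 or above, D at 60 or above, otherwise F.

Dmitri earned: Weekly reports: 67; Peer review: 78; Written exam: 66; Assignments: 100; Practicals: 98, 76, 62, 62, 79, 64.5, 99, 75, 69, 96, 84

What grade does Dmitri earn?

C

Practicals: drop 62 → average of remaining 10 = 802.5/10 = 80.25
Weighted total:
  Weekly reports 67 × 0.07 = 4.69
  Peer review 78 × 0.24 = 18.72
  Written exam 66 × 0.31 = 20.46
  Assignments 100 × 0.11 = 11
  Practicals 80.25 × 0.27 = 21.6675
Sum = 76.5375
76.5375 is ≥ 70 and < 80 → C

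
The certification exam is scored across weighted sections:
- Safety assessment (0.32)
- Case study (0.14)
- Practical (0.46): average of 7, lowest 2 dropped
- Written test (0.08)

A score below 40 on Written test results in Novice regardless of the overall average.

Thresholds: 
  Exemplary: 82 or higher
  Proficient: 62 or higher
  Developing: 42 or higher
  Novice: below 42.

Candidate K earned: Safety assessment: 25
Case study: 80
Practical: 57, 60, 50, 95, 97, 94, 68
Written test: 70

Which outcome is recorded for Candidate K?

Proficient

Practical: drop 50, 57 → average of remaining 5 = 414/5 = 82.8
Written test score 70 ≥ 40: minimum met.
Weighted total:
  Safety assessment 25 × 0.32 = 8
  Case study 80 × 0.14 = 11.2
  Practical 82.8 × 0.46 = 38.088
  Written test 70 × 0.08 = 5.6
Sum = 62.888
62.888 is ≥ 62 and < 82 → Proficient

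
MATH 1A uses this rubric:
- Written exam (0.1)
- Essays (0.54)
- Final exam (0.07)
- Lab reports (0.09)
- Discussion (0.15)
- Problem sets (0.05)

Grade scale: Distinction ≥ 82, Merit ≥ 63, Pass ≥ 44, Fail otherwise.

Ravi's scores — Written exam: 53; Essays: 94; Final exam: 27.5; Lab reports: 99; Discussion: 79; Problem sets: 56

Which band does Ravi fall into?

Merit

Weighted total:
  Written exam 53 × 0.1 = 5.3
  Essays 94 × 0.54 = 50.76
  Final exam 27.5 × 0.07 = 1.925
  Lab reports 99 × 0.09 = 8.91
  Discussion 79 × 0.15 = 11.85
  Problem sets 56 × 0.05 = 2.8
Sum = 81.545
81.545 is ≥ 63 and < 82 → Merit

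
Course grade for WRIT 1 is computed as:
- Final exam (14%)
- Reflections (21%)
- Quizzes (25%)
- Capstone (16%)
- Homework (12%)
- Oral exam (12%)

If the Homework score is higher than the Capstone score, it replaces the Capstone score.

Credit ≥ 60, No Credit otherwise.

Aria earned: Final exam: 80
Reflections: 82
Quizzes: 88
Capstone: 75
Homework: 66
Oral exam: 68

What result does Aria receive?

Homework (66) ≤ Capstone (75), so Capstone stays at 75.
Weighted total:
  Final exam 80 × 0.14 = 11.2
  Reflections 82 × 0.21 = 17.22
  Quizzes 88 × 0.25 = 22
  Capstone 75 × 0.16 = 12
  Homework 66 × 0.12 = 7.92
  Oral exam 68 × 0.12 = 8.16
Sum = 78.5
78.5 ≥ 60 → Credit

Credit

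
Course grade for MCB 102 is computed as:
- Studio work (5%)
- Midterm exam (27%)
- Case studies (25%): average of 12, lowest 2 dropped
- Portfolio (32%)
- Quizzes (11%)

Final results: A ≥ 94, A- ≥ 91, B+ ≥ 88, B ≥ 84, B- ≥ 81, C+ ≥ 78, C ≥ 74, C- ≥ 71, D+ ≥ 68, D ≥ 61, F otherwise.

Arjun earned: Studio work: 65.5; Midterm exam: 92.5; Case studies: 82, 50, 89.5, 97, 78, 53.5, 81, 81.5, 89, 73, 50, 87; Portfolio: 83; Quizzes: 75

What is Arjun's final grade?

B-

Case studies: drop 50, 50 → average of remaining 10 = 811.5/10 = 81.15
Weighted total:
  Studio work 65.5 × 0.05 = 3.275
  Midterm exam 92.5 × 0.27 = 24.975
  Case studies 81.15 × 0.25 = 20.2875
  Portfolio 83 × 0.32 = 26.56
  Quizzes 75 × 0.11 = 8.25
Sum = 83.3475
83.3475 is ≥ 81 and < 84 → B-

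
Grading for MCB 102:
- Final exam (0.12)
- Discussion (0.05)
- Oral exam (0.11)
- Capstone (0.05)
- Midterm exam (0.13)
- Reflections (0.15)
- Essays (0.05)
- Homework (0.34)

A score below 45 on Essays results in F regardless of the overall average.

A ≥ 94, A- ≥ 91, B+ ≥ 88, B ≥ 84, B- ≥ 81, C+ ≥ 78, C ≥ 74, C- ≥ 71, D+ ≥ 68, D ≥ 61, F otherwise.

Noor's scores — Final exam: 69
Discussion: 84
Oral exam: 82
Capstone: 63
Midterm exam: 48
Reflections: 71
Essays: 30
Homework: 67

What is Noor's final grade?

Essays score 30 < 45: minimum not met.
Weighted total:
  Final exam 69 × 0.12 = 8.28
  Discussion 84 × 0.05 = 4.2
  Oral exam 82 × 0.11 = 9.02
  Capstone 63 × 0.05 = 3.15
  Midterm exam 48 × 0.13 = 6.24
  Reflections 71 × 0.15 = 10.65
  Essays 30 × 0.05 = 1.5
  Homework 67 × 0.34 = 22.78
Sum = 65.82
Because the Essays minimum was not met, the result is F.

F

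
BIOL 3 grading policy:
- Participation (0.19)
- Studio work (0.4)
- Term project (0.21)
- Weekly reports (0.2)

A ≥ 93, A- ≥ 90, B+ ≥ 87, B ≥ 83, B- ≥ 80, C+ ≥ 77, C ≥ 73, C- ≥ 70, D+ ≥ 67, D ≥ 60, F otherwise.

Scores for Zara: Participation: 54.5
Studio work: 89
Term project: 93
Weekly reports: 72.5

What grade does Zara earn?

C+

Weighted total:
  Participation 54.5 × 0.19 = 10.355
  Studio work 89 × 0.4 = 35.6
  Term project 93 × 0.21 = 19.53
  Weekly reports 72.5 × 0.2 = 14.5
Sum = 79.985
79.985 is ≥ 77 and < 80 → C+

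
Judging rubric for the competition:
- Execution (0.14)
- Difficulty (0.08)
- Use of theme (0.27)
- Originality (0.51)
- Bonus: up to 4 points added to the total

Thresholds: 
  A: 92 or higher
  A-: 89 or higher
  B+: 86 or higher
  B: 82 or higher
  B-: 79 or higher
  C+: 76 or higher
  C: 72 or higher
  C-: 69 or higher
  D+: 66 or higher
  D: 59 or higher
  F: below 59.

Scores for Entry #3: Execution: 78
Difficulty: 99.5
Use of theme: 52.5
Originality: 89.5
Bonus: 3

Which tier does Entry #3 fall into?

B-

Weighted total:
  Execution 78 × 0.14 = 10.92
  Difficulty 99.5 × 0.08 = 7.96
  Use of theme 52.5 × 0.27 = 14.175
  Originality 89.5 × 0.51 = 45.645
Sum = 78.7
Bonus: 78.7 + 3 = 81.7
81.7 is ≥ 79 and < 82 → B-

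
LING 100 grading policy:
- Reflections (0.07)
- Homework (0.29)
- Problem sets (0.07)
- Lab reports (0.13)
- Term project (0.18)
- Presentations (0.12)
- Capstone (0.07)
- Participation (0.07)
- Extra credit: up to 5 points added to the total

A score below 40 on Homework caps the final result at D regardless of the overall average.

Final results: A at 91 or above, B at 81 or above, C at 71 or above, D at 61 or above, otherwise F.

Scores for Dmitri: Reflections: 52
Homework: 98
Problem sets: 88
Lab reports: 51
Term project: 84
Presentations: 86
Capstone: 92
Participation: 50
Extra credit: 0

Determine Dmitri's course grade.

Homework score 98 ≥ 40: minimum met.
Weighted total:
  Reflections 52 × 0.07 = 3.64
  Homework 98 × 0.29 = 28.42
  Problem sets 88 × 0.07 = 6.16
  Lab reports 51 × 0.13 = 6.63
  Term project 84 × 0.18 = 15.12
  Presentations 86 × 0.12 = 10.32
  Capstone 92 × 0.07 = 6.44
  Participation 50 × 0.07 = 3.5
Sum = 80.23
Extra credit: 80.23 + 0 = 80.23
80.23 is ≥ 71 and < 81 → C

C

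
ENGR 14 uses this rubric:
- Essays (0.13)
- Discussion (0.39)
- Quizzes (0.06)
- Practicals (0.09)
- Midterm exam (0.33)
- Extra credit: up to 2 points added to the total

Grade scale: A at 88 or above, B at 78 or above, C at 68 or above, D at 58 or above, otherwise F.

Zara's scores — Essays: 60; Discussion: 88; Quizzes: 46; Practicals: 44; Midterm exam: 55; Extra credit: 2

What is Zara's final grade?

Weighted total:
  Essays 60 × 0.13 = 7.8
  Discussion 88 × 0.39 = 34.32
  Quizzes 46 × 0.06 = 2.76
  Practicals 44 × 0.09 = 3.96
  Midterm exam 55 × 0.33 = 18.15
Sum = 66.99
Extra credit: 66.99 + 2 = 68.99
68.99 is ≥ 68 and < 78 → C

C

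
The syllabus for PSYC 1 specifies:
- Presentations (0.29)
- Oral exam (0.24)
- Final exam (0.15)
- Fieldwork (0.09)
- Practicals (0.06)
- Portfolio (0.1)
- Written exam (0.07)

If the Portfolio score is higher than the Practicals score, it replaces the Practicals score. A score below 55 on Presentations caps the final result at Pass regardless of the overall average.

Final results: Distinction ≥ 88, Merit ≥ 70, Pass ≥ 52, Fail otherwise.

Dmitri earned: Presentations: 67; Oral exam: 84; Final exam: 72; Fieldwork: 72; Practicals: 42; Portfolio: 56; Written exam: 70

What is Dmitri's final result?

Merit

Portfolio (56) > Practicals (42), so Practicals counts as 56.
Presentations score 67 ≥ 55: minimum met.
Weighted total:
  Presentations 67 × 0.29 = 19.43
  Oral exam 84 × 0.24 = 20.16
  Final exam 72 × 0.15 = 10.8
  Fieldwork 72 × 0.09 = 6.48
  Practicals 56 × 0.06 = 3.36
  Portfolio 56 × 0.1 = 5.6
  Written exam 70 × 0.07 = 4.9
Sum = 70.73
70.73 is ≥ 70 and < 88 → Merit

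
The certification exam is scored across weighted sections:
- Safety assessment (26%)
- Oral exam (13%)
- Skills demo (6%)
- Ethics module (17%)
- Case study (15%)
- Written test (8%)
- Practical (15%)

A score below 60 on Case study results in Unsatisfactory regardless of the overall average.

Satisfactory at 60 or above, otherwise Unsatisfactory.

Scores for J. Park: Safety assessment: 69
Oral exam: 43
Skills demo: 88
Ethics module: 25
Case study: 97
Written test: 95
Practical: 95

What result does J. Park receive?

Satisfactory

Case study score 97 ≥ 60: minimum met.
Weighted total:
  Safety assessment 69 × 0.26 = 17.94
  Oral exam 43 × 0.13 = 5.59
  Skills demo 88 × 0.06 = 5.28
  Ethics module 25 × 0.17 = 4.25
  Case study 97 × 0.15 = 14.55
  Written test 95 × 0.08 = 7.6
  Practical 95 × 0.15 = 14.25
Sum = 69.46
69.46 ≥ 60 → Satisfactory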